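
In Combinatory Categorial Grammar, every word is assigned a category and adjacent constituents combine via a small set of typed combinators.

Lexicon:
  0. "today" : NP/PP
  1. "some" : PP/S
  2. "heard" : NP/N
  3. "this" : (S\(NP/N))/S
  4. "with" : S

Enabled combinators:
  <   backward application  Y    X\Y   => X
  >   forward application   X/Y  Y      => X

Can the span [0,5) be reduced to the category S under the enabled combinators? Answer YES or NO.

NP/PP PP/S NP/N (S\(NP/N))/S S
CKY chart[0,5] = {NP}; S ∉ chart

NO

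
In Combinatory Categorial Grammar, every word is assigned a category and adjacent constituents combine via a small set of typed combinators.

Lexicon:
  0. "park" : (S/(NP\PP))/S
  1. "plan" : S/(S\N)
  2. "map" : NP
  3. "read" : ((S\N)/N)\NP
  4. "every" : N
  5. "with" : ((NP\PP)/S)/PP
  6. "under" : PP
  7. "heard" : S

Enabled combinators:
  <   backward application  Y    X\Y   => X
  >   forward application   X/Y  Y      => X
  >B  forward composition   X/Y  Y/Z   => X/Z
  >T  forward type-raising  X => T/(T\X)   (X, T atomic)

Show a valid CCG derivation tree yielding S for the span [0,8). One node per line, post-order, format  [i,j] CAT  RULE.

[0,1] (S/(NP\PP))/S  lex  "park"
[1,2] S/(S\N)  lex  "plan"
[2,3] NP  lex  "map"
[3,4] ((S\N)/N)\NP  lex  "read"
[2,4] (S\N)/N  <  k=3
[4,5] N  lex  "every"
[2,5] S\N  >  k=4
[1,5] S  >  k=2
[0,5] S/(NP\PP)  >  k=1
[5,6] ((NP\PP)/S)/PP  lex  "with"
[6,7] PP  lex  "under"
[5,7] (NP\PP)/S  >  k=6
[7,8] S  lex  "heard"
[5,8] NP\PP  >  k=7
[0,8] S  >  k=5

[0,8] S   >
  [0,5] S/(NP\PP)   >
    [0,1] "park" : (S/(NP\PP))/S
    [1,5] S   >
      [1,2] "plan" : S/(S\N)
      [2,5] S\N   >
        [2,4] (S\N)/N   <
          [2,3] "map" : NP
          [3,4] "read" : ((S\N)/N)\NP
        [4,5] "every" : N
  [5,8] NP\PP   >
    [5,7] (NP\PP)/S   >
      [5,6] "with" : ((NP\PP)/S)/PP
      [6,7] "under" : PP
    [7,8] "heard" : S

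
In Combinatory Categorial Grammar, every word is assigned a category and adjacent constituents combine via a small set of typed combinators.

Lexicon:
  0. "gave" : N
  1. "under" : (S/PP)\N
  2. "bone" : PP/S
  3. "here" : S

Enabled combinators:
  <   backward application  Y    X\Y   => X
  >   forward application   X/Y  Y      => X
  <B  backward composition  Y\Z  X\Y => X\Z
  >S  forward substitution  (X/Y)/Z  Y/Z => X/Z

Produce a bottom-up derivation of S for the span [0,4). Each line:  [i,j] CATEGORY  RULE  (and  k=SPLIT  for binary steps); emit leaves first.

[0,1] N  lex  "gave"
[1,2] (S/PP)\N  lex  "under"
[0,2] S/PP  <  k=1
[2,3] PP/S  lex  "bone"
[3,4] S  lex  "here"
[2,4] PP  >  k=3
[0,4] S  >  k=2

[0,4] S   >
  [0,2] S/PP   <
    [0,1] "gave" : N
    [1,2] "under" : (S/PP)\N
  [2,4] PP   >
    [2,3] "bone" : PP/S
    [3,4] "here" : S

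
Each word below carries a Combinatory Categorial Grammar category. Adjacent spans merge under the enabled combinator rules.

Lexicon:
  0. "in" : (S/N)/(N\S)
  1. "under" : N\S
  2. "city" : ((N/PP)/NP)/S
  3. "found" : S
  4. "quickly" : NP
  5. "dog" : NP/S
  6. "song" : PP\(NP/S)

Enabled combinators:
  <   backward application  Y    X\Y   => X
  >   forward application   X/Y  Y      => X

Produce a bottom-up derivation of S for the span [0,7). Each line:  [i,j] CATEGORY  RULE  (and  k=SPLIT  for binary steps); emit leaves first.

[0,1] (S/N)/(N\S)  lex  "in"
[1,2] N\S  lex  "under"
[0,2] S/N  >  k=1
[2,3] ((N/PP)/NP)/S  lex  "city"
[3,4] S  lex  "found"
[2,4] (N/PP)/NP  >  k=3
[4,5] NP  lex  "quickly"
[2,5] N/PP  >  k=4
[5,6] NP/S  lex  "dog"
[6,7] PP\(NP/S)  lex  "song"
[5,7] PP  <  k=6
[2,7] N  >  k=5
[0,7] S  >  k=2

[0,7] S   >
  [0,2] S/N   >
    [0,1] "in" : (S/N)/(N\S)
    [1,2] "under" : N\S
  [2,7] N   >
    [2,5] N/PP   >
      [2,4] (N/PP)/NP   >
        [2,3] "city" : ((N/PP)/NP)/S
        [3,4] "found" : S
      [4,5] "quickly" : NP
    [5,7] PP   <
      [5,6] "dog" : NP/S
      [6,7] "song" : PP\(NP/S)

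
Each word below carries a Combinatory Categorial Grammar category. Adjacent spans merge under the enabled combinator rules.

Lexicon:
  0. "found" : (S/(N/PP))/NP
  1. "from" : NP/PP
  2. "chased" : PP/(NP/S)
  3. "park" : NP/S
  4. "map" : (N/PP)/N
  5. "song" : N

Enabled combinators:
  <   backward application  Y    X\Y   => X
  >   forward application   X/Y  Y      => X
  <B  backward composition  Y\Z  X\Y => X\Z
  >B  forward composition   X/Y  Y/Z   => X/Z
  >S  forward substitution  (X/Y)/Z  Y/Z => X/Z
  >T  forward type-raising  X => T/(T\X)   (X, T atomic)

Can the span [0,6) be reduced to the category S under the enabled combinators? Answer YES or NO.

YES

[0,6] S   >
  [0,4] S/(N/PP)   >
    [0,1] "found" : (S/(N/PP))/NP
    [1,4] NP   >
      [1,2] "from" : NP/PP
      [2,4] PP   >
        [2,3] "chased" : PP/(NP/S)
        [3,4] "park" : NP/S
  [4,6] N/PP   >
    [4,5] "map" : (N/PP)/N
    [5,6] "song" : N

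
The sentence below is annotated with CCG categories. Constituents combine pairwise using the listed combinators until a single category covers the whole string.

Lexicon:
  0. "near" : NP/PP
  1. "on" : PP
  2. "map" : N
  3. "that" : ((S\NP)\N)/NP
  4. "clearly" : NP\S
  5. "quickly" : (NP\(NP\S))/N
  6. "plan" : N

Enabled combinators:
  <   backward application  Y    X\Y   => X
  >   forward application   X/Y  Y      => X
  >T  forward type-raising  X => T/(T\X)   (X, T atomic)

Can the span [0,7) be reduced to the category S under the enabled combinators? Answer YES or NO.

[0,7] S   <
  [0,2] NP   >
    [0,1] "near" : NP/PP
    [1,2] "on" : PP
  [2,7] S\NP   <
    [2,3] "map" : N
    [3,7] (S\NP)\N   >
      [3,4] "that" : ((S\NP)\N)/NP
      [4,7] NP   <
        [4,5] "clearly" : NP\S
        [5,7] NP\(NP\S)   >
          [5,6] "quickly" : (NP\(NP\S))/N
          [6,7] "plan" : N

YES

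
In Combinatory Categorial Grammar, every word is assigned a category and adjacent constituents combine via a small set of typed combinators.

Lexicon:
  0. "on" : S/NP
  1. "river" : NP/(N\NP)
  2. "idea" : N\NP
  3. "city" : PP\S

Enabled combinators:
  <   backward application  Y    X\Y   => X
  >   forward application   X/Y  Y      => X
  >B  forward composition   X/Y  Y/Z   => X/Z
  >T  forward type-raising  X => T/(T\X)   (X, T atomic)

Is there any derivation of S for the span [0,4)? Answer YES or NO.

S/NP NP/(N\NP) N\NP PP\S
CKY chart[0,4] = {N/(N\PP), NP/(NP\PP), PP, PP/(PP\PP), S/(S\PP)}; S ∉ chart

NO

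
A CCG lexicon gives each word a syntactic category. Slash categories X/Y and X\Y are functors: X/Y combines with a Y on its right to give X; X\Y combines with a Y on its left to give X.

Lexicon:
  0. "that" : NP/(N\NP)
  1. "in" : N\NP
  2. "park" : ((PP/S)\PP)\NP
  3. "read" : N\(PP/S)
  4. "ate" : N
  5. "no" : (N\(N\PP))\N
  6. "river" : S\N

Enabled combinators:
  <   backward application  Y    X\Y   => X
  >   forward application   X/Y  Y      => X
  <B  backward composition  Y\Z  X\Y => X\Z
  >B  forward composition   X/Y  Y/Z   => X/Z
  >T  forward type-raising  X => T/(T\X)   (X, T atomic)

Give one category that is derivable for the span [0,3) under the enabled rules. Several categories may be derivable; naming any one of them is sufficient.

[0,7] S   <
  [0,6] N   <
    [0,4] N\PP   <B
      [0,3] (PP/S)\PP   <
        [0,2] NP   >
          [0,1] "that" : NP/(N\NP)
          [1,2] "in" : N\NP
        [2,3] "park" : ((PP/S)\PP)\NP
      [3,4] "read" : N\(PP/S)
    [4,6] N\(N\PP)   <
      [4,5] "ate" : N
      [5,6] "no" : (N\(N\PP))\N
  [6,7] "river" : S\N

(PP/S)\PP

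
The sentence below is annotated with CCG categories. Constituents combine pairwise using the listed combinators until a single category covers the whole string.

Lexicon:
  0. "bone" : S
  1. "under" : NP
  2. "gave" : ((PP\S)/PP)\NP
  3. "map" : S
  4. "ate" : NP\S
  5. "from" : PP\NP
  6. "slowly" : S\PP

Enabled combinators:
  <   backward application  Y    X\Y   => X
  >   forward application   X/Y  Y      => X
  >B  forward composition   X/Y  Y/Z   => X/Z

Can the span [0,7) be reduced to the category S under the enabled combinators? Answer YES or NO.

YES

[0,7] S   <
  [0,6] PP   <
    [0,1] "bone" : S
    [1,6] PP\S   >
      [1,3] (PP\S)/PP   <
        [1,2] "under" : NP
        [2,3] "gave" : ((PP\S)/PP)\NP
      [3,6] PP   <
        [3,5] NP   <
          [3,4] "map" : S
          [4,5] "ate" : NP\S
        [5,6] "from" : PP\NP
  [6,7] "slowly" : S\PP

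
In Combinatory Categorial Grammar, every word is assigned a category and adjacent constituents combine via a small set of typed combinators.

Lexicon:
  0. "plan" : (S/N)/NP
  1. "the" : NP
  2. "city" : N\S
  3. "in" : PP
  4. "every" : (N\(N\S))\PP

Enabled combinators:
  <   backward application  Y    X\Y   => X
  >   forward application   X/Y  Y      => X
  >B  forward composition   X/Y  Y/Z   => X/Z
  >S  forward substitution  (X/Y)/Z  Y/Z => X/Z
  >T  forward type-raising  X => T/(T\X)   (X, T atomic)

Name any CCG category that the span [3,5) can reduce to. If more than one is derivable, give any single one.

N\(N\S)

[0,5] S   >
  [0,2] S/N   >
    [0,1] "plan" : (S/N)/NP
    [1,2] "the" : NP
  [2,5] N   <
    [2,3] "city" : N\S
    [3,5] N\(N\S)   <
      [3,4] "in" : PP
      [4,5] "every" : (N\(N\S))\PP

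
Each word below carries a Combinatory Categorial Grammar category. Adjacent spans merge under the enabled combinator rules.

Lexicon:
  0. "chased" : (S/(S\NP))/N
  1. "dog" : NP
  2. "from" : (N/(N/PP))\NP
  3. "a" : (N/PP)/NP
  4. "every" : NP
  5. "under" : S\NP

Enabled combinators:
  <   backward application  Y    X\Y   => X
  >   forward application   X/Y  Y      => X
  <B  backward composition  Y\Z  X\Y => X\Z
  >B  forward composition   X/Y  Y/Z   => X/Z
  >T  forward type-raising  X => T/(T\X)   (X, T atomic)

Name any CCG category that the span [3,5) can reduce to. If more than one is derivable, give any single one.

N/PP

[0,6] S   >
  [0,5] S/(S\NP)   >
    [0,1] "chased" : (S/(S\NP))/N
    [1,5] N   >
      [1,3] N/(N/PP)   <
        [1,2] "dog" : NP
        [2,3] "from" : (N/(N/PP))\NP
      [3,5] N/PP   >
        [3,4] "a" : (N/PP)/NP
        [4,5] "every" : NP
  [5,6] "under" : S\NP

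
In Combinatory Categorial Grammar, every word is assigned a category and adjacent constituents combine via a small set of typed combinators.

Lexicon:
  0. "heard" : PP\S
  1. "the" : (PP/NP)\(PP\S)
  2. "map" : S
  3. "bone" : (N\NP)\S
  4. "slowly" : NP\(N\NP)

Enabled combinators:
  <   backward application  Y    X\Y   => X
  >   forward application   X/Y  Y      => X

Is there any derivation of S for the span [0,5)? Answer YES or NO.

NO

PP\S (PP/NP)\(PP\S) S (N\NP)\S NP\(N\NP)
CKY chart[0,5] = {PP}; S ∉ chart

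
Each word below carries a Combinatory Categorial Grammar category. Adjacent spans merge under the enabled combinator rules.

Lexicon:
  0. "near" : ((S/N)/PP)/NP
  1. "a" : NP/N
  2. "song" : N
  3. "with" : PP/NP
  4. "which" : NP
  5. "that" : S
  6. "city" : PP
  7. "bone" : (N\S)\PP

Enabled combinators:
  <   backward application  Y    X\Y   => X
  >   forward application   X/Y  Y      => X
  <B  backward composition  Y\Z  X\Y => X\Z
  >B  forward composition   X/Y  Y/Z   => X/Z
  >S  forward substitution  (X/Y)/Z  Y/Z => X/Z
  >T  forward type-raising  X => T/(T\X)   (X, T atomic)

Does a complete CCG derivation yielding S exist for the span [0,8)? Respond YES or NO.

[0,8] S   >
  [0,5] S/N   >
    [0,3] (S/N)/PP   >
      [0,1] "near" : ((S/N)/PP)/NP
      [1,3] NP   >
        [1,2] "a" : NP/N
        [2,3] "song" : N
    [3,5] PP   >
      [3,4] "with" : PP/NP
      [4,5] "which" : NP
  [5,8] N   >
    [5,6] N/(N\S)   >T
      [5,6] "that" : S
    [6,8] N\S   <
      [6,7] "city" : PP
      [7,8] "bone" : (N\S)\PP

YES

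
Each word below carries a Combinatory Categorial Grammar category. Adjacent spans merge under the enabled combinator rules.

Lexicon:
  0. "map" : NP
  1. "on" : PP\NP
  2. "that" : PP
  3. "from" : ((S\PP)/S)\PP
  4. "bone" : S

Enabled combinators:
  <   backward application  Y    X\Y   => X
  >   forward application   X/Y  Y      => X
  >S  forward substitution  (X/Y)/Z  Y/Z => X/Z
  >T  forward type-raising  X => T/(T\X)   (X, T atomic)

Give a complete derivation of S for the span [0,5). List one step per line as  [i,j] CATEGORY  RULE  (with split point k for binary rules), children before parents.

[0,1] NP  lex  "map"
[1,2] PP\NP  lex  "on"
[0,2] PP  <  k=1
[2,3] PP  lex  "that"
[3,4] ((S\PP)/S)\PP  lex  "from"
[2,4] (S\PP)/S  <  k=3
[4,5] S  lex  "bone"
[2,5] S\PP  >  k=4
[0,5] S  <  k=2

[0,5] S   <
  [0,2] PP   <
    [0,1] "map" : NP
    [1,2] "on" : PP\NP
  [2,5] S\PP   >
    [2,4] (S\PP)/S   <
      [2,3] "that" : PP
      [3,4] "from" : ((S\PP)/S)\PP
    [4,5] "bone" : S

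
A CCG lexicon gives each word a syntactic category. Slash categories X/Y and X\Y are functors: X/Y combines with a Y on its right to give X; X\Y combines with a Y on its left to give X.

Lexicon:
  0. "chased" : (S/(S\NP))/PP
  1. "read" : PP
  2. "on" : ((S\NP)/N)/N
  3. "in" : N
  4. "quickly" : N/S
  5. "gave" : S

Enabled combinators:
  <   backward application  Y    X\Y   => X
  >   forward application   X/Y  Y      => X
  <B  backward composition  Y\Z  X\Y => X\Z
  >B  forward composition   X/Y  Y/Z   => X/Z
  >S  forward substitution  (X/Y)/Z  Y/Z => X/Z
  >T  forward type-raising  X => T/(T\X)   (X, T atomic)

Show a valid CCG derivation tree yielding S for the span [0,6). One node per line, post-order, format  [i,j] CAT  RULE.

[0,6] S   >
  [0,2] S/(S\NP)   >
    [0,1] "chased" : (S/(S\NP))/PP
    [1,2] "read" : PP
  [2,6] S\NP   >
    [2,4] (S\NP)/N   >
      [2,3] "on" : ((S\NP)/N)/N
      [3,4] "in" : N
    [4,6] N   >
      [4,5] "quickly" : N/S
      [5,6] "gave" : S

[0,1] (S/(S\NP))/PP  lex  "chased"
[1,2] PP  lex  "read"
[0,2] S/(S\NP)  >  k=1
[2,3] ((S\NP)/N)/N  lex  "on"
[3,4] N  lex  "in"
[2,4] (S\NP)/N  >  k=3
[4,5] N/S  lex  "quickly"
[5,6] S  lex  "gave"
[4,6] N  >  k=5
[2,6] S\NP  >  k=4
[0,6] S  >  k=2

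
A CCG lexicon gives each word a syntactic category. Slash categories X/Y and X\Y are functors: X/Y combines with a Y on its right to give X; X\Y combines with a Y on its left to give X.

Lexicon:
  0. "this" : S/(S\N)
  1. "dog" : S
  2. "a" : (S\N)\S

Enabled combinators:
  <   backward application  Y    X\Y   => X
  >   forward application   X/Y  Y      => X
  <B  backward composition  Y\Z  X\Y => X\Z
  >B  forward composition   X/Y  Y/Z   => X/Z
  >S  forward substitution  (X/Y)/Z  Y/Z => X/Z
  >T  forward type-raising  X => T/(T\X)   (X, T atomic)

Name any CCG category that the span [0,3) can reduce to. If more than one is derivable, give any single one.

S

[0,3] S   >
  [0,1] "this" : S/(S\N)
  [1,3] S\N   <
    [1,2] "dog" : S
    [2,3] "a" : (S\N)\S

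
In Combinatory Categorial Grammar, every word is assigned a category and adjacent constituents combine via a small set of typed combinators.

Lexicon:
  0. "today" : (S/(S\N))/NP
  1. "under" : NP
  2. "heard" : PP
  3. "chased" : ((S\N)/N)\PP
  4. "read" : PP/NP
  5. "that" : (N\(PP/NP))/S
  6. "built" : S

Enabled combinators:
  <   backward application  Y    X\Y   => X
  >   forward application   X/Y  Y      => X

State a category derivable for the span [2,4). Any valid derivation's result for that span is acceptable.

[0,7] S   >
  [0,2] S/(S\N)   >
    [0,1] "today" : (S/(S\N))/NP
    [1,2] "under" : NP
  [2,7] S\N   >
    [2,4] (S\N)/N   <
      [2,3] "heard" : PP
      [3,4] "chased" : ((S\N)/N)\PP
    [4,7] N   <
      [4,5] "read" : PP/NP
      [5,7] N\(PP/NP)   >
        [5,6] "that" : (N\(PP/NP))/S
        [6,7] "built" : S

(S\N)/N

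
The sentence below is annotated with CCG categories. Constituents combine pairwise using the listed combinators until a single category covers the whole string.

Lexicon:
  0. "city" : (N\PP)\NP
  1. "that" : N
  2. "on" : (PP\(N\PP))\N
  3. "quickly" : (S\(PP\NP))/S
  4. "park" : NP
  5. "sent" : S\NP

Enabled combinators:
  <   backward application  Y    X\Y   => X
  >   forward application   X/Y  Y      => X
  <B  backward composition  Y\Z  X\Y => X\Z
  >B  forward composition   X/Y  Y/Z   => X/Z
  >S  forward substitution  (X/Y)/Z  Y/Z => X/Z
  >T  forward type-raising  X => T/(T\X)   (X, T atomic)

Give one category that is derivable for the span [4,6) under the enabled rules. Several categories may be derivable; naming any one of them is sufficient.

[0,6] S   <
  [0,3] PP\NP   <B
    [0,1] "city" : (N\PP)\NP
    [1,3] PP\(N\PP)   <
      [1,2] "that" : N
      [2,3] "on" : (PP\(N\PP))\N
  [3,6] S\(PP\NP)   >
    [3,4] "quickly" : (S\(PP\NP))/S
    [4,6] S   <
      [4,5] "park" : NP
      [5,6] "sent" : S\NP

S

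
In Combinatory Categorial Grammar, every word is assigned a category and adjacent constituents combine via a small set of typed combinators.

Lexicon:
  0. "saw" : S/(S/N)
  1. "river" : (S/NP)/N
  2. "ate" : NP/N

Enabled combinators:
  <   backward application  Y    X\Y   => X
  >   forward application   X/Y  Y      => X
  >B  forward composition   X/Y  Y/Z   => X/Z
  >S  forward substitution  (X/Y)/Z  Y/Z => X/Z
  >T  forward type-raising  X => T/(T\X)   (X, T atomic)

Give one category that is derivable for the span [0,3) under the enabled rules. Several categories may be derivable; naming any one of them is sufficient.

[0,3] S   >
  [0,1] "saw" : S/(S/N)
  [1,3] S/N   >S
    [1,2] "river" : (S/NP)/N
    [2,3] "ate" : NP/N

S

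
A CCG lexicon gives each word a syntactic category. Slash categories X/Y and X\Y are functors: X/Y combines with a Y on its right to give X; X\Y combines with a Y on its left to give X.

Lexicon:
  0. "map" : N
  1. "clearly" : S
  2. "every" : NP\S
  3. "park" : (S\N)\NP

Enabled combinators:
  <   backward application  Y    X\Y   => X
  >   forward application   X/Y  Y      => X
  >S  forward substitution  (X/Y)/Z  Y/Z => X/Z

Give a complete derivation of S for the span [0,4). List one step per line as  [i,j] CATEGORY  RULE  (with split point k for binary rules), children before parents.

[0,4] S   <
  [0,1] "map" : N
  [1,4] S\N   <
    [1,3] NP   <
      [1,2] "clearly" : S
      [2,3] "every" : NP\S
    [3,4] "park" : (S\N)\NP

[0,1] N  lex  "map"
[1,2] S  lex  "clearly"
[2,3] NP\S  lex  "every"
[1,3] NP  <  k=2
[3,4] (S\N)\NP  lex  "park"
[1,4] S\N  <  k=3
[0,4] S  <  k=1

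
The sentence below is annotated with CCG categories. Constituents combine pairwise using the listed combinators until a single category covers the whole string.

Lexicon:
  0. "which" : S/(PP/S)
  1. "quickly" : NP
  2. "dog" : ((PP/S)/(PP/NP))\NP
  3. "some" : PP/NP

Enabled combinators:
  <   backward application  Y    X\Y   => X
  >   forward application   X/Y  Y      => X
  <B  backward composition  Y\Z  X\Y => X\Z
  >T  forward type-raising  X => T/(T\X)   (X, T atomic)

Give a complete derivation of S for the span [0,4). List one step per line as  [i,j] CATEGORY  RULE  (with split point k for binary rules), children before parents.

[0,4] S   >
  [0,1] "which" : S/(PP/S)
  [1,4] PP/S   >
    [1,3] (PP/S)/(PP/NP)   <
      [1,2] "quickly" : NP
      [2,3] "dog" : ((PP/S)/(PP/NP))\NP
    [3,4] "some" : PP/NP

[0,1] S/(PP/S)  lex  "which"
[1,2] NP  lex  "quickly"
[2,3] ((PP/S)/(PP/NP))\NP  lex  "dog"
[1,3] (PP/S)/(PP/NP)  <  k=2
[3,4] PP/NP  lex  "some"
[1,4] PP/S  >  k=3
[0,4] S  >  k=1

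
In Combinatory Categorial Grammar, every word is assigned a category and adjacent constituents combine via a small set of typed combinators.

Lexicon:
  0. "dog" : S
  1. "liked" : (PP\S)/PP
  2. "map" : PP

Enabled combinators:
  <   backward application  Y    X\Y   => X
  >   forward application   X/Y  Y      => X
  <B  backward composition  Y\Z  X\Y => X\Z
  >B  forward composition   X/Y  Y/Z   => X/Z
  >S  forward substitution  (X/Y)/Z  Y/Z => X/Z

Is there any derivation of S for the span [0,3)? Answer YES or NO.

NO

S (PP\S)/PP PP
CKY chart[0,3] = {PP}; S ∉ chart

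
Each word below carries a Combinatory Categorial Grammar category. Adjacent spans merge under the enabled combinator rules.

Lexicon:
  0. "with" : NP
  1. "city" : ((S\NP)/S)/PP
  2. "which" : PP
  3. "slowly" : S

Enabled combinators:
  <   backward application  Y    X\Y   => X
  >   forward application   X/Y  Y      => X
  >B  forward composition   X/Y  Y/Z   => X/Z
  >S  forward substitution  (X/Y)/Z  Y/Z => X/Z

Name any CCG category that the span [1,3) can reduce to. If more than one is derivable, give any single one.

[0,4] S   <
  [0,1] "with" : NP
  [1,4] S\NP   >
    [1,3] (S\NP)/S   >
      [1,2] "city" : ((S\NP)/S)/PP
      [2,3] "which" : PP
    [3,4] "slowly" : S

(S\NP)/S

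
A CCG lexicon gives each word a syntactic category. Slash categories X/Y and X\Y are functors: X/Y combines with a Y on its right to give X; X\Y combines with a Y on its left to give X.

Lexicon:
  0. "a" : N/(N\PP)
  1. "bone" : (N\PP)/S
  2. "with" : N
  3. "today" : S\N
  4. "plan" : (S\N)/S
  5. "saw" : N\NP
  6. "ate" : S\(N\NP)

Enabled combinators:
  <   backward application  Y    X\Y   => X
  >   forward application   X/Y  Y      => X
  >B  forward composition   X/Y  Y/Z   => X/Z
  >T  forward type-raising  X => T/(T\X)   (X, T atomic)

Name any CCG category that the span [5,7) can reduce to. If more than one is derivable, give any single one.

[0,7] S   <
  [0,4] N   >
    [0,1] "a" : N/(N\PP)
    [1,4] N\PP   >
      [1,2] "bone" : (N\PP)/S
      [2,4] S   >
        [2,3] S/(S\N)   >T
          [2,3] "with" : N
        [3,4] "today" : S\N
  [4,7] S\N   >
    [4,5] "plan" : (S\N)/S
    [5,7] S   <
      [5,6] "saw" : N\NP
      [6,7] "ate" : S\(N\NP)

S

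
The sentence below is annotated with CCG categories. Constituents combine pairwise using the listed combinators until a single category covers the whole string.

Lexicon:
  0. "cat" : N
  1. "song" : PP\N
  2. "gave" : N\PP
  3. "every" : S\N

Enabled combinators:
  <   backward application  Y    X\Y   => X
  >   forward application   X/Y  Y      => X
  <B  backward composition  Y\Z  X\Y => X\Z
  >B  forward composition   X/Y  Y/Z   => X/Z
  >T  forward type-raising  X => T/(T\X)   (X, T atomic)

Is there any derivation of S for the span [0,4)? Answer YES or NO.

YES

[0,4] S   <
  [0,2] PP   >
    [0,1] PP/(PP\N)   >T
      [0,1] "cat" : N
    [1,2] "song" : PP\N
  [2,4] S\PP   <B
    [2,3] "gave" : N\PP
    [3,4] "every" : S\N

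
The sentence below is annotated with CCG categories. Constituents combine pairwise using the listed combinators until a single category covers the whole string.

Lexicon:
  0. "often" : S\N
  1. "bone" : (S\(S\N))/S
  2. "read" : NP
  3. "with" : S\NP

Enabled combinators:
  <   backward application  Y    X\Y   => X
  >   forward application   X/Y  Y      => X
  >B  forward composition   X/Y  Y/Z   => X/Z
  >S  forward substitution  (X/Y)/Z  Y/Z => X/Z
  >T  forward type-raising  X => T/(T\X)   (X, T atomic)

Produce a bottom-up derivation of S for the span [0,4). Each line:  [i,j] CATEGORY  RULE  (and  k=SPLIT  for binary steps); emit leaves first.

[0,4] S   <
  [0,1] "often" : S\N
  [1,4] S\(S\N)   >
    [1,2] "bone" : (S\(S\N))/S
    [2,4] S   <
      [2,3] "read" : NP
      [3,4] "with" : S\NP

[0,1] S\N  lex  "often"
[1,2] (S\(S\N))/S  lex  "bone"
[2,3] NP  lex  "read"
[3,4] S\NP  lex  "with"
[2,4] S  <  k=3
[1,4] S\(S\N)  >  k=2
[0,4] S  <  k=1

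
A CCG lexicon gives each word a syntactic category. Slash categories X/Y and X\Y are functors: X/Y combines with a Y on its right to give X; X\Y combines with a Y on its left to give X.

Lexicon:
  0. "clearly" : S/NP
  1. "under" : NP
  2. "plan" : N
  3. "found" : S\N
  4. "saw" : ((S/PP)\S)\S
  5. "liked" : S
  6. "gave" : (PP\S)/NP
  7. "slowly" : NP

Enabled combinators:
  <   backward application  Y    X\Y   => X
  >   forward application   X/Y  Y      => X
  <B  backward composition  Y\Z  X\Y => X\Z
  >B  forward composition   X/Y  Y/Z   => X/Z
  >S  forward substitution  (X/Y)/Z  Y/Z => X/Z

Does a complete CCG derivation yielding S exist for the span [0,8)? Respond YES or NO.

YES

[0,8] S   >
  [0,5] S/PP   <
    [0,2] S   >
      [0,1] "clearly" : S/NP
      [1,2] "under" : NP
    [2,5] (S/PP)\S   <
      [2,4] S   <
        [2,3] "plan" : N
        [3,4] "found" : S\N
      [4,5] "saw" : ((S/PP)\S)\S
  [5,8] PP   <
    [5,6] "liked" : S
    [6,8] PP\S   >
      [6,7] "gave" : (PP\S)/NP
      [7,8] "slowly" : NP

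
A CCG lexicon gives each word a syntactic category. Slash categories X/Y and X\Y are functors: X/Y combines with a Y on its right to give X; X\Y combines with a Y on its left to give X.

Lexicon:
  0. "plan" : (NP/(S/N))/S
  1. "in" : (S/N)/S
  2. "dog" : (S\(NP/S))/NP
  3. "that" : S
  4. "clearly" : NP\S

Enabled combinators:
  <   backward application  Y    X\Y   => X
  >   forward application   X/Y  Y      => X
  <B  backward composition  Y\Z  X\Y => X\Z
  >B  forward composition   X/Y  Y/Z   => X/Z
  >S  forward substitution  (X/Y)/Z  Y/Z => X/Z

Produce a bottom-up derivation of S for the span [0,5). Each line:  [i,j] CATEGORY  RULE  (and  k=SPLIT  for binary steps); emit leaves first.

[0,5] S   <
  [0,2] NP/S   >S
    [0,1] "plan" : (NP/(S/N))/S
    [1,2] "in" : (S/N)/S
  [2,5] S\(NP/S)   >
    [2,3] "dog" : (S\(NP/S))/NP
    [3,5] NP   <
      [3,4] "that" : S
      [4,5] "clearly" : NP\S

[0,1] (NP/(S/N))/S  lex  "plan"
[1,2] (S/N)/S  lex  "in"
[0,2] NP/S  >S  k=1
[2,3] (S\(NP/S))/NP  lex  "dog"
[3,4] S  lex  "that"
[4,5] NP\S  lex  "clearly"
[3,5] NP  <  k=4
[2,5] S\(NP/S)  >  k=3
[0,5] S  <  k=2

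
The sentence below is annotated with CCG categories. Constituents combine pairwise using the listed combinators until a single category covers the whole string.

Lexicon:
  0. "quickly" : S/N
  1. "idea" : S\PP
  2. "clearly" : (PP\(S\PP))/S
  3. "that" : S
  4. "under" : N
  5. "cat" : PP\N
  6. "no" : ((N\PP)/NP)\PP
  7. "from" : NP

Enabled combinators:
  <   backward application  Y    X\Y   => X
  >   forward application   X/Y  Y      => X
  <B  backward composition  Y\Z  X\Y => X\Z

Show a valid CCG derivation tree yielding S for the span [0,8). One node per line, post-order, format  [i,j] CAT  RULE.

[0,1] S/N  lex  "quickly"
[1,2] S\PP  lex  "idea"
[2,3] (PP\(S\PP))/S  lex  "clearly"
[3,4] S  lex  "that"
[2,4] PP\(S\PP)  >  k=3
[1,4] PP  <  k=2
[4,5] N  lex  "under"
[5,6] PP\N  lex  "cat"
[4,6] PP  <  k=5
[6,7] ((N\PP)/NP)\PP  lex  "no"
[4,7] (N\PP)/NP  <  k=6
[7,8] NP  lex  "from"
[4,8] N\PP  >  k=7
[1,8] N  <  k=4
[0,8] S  >  k=1

[0,8] S   >
  [0,1] "quickly" : S/N
  [1,8] N   <
    [1,4] PP   <
      [1,2] "idea" : S\PP
      [2,4] PP\(S\PP)   >
        [2,3] "clearly" : (PP\(S\PP))/S
        [3,4] "that" : S
    [4,8] N\PP   >
      [4,7] (N\PP)/NP   <
        [4,6] PP   <
          [4,5] "under" : N
          [5,6] "cat" : PP\N
        [6,7] "no" : ((N\PP)/NP)\PP
      [7,8] "from" : NP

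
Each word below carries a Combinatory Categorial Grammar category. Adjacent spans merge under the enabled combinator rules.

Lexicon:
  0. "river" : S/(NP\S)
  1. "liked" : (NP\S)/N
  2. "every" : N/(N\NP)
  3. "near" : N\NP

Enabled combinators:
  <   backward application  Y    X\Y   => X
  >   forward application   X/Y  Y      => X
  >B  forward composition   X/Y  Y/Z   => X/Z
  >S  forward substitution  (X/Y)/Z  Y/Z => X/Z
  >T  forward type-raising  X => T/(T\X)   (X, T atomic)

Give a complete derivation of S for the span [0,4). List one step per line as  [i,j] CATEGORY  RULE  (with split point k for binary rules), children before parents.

[0,4] S   >
  [0,1] "river" : S/(NP\S)
  [1,4] NP\S   >
    [1,2] "liked" : (NP\S)/N
    [2,4] N   >
      [2,3] "every" : N/(N\NP)
      [3,4] "near" : N\NP

[0,1] S/(NP\S)  lex  "river"
[1,2] (NP\S)/N  lex  "liked"
[2,3] N/(N\NP)  lex  "every"
[3,4] N\NP  lex  "near"
[2,4] N  >  k=3
[1,4] NP\S  >  k=2
[0,4] S  >  k=1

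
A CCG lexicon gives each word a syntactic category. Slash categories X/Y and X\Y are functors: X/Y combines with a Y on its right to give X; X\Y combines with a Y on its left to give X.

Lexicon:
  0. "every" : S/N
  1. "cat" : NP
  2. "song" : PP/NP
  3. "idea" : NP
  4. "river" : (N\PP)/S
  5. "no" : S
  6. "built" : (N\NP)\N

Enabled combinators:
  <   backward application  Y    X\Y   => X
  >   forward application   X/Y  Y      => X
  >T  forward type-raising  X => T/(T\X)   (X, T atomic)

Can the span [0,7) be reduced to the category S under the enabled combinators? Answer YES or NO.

YES

[0,7] S   >
  [0,1] "every" : S/N
  [1,7] N   >
    [1,2] N/(N\NP)   >T
      [1,2] "cat" : NP
    [2,7] N\NP   <
      [2,6] N   <
        [2,4] PP   >
          [2,3] "song" : PP/NP
          [3,4] "idea" : NP
        [4,6] N\PP   >
          [4,5] "river" : (N\PP)/S
          [5,6] "no" : S
      [6,7] "built" : (N\NP)\N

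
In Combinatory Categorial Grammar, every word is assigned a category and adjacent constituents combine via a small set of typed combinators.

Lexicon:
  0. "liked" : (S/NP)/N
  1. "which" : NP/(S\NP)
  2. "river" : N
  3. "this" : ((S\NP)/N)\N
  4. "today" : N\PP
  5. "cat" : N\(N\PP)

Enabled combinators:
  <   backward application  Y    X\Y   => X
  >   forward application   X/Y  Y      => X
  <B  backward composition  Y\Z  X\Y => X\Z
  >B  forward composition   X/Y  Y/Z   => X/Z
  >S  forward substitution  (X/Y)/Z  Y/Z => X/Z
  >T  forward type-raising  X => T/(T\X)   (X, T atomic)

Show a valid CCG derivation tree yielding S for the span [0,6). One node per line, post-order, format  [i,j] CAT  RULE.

[0,6] S   >
  [0,4] S/N   >S
    [0,1] "liked" : (S/NP)/N
    [1,4] NP/N   >B
      [1,2] "which" : NP/(S\NP)
      [2,4] (S\NP)/N   <
        [2,3] "river" : N
        [3,4] "this" : ((S\NP)/N)\N
  [4,6] N   <
    [4,5] "today" : N\PP
    [5,6] "cat" : N\(N\PP)

[0,1] (S/NP)/N  lex  "liked"
[1,2] NP/(S\NP)  lex  "which"
[2,3] N  lex  "river"
[3,4] ((S\NP)/N)\N  lex  "this"
[2,4] (S\NP)/N  <  k=3
[1,4] NP/N  >B  k=2
[0,4] S/N  >S  k=1
[4,5] N\PP  lex  "today"
[5,6] N\(N\PP)  lex  "cat"
[4,6] N  <  k=5
[0,6] S  >  k=4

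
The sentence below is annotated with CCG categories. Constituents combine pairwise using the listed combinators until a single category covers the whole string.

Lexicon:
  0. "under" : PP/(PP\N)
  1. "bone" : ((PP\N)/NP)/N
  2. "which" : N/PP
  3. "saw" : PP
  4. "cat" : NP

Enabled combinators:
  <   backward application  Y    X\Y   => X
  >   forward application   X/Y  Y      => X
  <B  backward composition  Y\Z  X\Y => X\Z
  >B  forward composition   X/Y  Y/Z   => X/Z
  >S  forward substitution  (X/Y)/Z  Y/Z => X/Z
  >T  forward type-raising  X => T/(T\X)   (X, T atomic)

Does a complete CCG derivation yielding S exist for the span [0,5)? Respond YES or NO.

NO

PP/(PP\N) ((PP\N)/NP)/N N/PP PP NP
CKY chart[0,5] = {N/(N\PP), NP/(NP\PP), PP, PP/(NP\NP), PP/(PP\PP), S/(S\PP)}; S ∉ chart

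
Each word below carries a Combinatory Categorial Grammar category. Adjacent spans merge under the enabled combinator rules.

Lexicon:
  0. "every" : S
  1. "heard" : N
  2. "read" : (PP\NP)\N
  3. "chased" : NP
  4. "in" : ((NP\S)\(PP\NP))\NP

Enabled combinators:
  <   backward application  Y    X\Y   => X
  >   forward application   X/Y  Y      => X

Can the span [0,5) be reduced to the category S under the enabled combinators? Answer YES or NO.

S N (PP\NP)\N NP ((NP\S)\(PP\NP))\NP
CKY chart[0,5] = {NP}; S ∉ chart

NO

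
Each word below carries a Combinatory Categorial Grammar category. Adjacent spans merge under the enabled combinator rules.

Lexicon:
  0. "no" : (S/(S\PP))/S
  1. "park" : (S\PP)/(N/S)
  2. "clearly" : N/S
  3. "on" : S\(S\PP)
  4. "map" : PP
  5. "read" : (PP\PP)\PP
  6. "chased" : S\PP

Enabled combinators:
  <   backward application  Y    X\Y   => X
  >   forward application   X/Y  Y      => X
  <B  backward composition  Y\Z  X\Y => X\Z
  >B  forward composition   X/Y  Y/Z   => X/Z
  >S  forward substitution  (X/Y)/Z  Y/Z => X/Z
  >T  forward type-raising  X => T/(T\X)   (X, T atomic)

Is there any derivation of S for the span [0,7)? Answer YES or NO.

[0,7] S   >
  [0,4] S/(S\PP)   >
    [0,1] "no" : (S/(S\PP))/S
    [1,4] S   <
      [1,3] S\PP   >
        [1,2] "park" : (S\PP)/(N/S)
        [2,3] "clearly" : N/S
      [3,4] "on" : S\(S\PP)
  [4,7] S\PP   <B
    [4,6] PP\PP   <
      [4,5] "map" : PP
      [5,6] "read" : (PP\PP)\PP
    [6,7] "chased" : S\PP

YES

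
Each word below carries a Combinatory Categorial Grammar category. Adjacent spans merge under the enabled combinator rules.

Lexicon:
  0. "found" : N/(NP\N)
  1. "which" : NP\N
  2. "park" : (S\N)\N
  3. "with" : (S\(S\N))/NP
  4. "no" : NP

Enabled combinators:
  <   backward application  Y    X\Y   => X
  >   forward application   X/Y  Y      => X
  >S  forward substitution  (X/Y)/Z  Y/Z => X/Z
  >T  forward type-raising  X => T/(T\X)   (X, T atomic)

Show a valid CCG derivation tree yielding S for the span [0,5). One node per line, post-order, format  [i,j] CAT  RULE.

[0,5] S   <
  [0,3] S\N   <
    [0,2] N   >
      [0,1] "found" : N/(NP\N)
      [1,2] "which" : NP\N
    [2,3] "park" : (S\N)\N
  [3,5] S\(S\N)   >
    [3,4] "with" : (S\(S\N))/NP
    [4,5] "no" : NP

[0,1] N/(NP\N)  lex  "found"
[1,2] NP\N  lex  "which"
[0,2] N  >  k=1
[2,3] (S\N)\N  lex  "park"
[0,3] S\N  <  k=2
[3,4] (S\(S\N))/NP  lex  "with"
[4,5] NP  lex  "no"
[3,5] S\(S\N)  >  k=4
[0,5] S  <  k=3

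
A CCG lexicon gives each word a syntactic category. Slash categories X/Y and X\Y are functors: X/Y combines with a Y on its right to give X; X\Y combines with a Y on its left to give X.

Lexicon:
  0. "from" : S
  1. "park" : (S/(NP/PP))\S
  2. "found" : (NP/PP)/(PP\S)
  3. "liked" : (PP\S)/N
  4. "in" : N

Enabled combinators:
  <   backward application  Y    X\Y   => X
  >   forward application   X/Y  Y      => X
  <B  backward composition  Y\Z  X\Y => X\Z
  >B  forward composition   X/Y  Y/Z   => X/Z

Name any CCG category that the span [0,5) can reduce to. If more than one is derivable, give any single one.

S

[0,5] S   >
  [0,2] S/(NP/PP)   <
    [0,1] "from" : S
    [1,2] "park" : (S/(NP/PP))\S
  [2,5] NP/PP   >
    [2,3] "found" : (NP/PP)/(PP\S)
    [3,5] PP\S   >
      [3,4] "liked" : (PP\S)/N
      [4,5] "in" : N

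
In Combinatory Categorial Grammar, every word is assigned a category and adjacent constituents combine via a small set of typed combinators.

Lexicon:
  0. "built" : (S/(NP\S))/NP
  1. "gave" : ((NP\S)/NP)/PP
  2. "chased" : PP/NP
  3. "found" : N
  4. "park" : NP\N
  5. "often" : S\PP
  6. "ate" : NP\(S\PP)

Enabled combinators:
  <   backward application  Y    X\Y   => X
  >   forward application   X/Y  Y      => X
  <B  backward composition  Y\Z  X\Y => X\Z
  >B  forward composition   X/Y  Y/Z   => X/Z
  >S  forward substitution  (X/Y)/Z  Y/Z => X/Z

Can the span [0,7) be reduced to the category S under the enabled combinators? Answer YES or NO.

[0,7] S   >
  [0,5] S/NP   >S
    [0,1] "built" : (S/(NP\S))/NP
    [1,5] (NP\S)/NP   >
      [1,2] "gave" : ((NP\S)/NP)/PP
      [2,5] PP   >
        [2,3] "chased" : PP/NP
        [3,5] NP   <
          [3,4] "found" : N
          [4,5] "park" : NP\N
  [5,7] NP   <
    [5,6] "often" : S\PP
    [6,7] "ate" : NP\(S\PP)

YES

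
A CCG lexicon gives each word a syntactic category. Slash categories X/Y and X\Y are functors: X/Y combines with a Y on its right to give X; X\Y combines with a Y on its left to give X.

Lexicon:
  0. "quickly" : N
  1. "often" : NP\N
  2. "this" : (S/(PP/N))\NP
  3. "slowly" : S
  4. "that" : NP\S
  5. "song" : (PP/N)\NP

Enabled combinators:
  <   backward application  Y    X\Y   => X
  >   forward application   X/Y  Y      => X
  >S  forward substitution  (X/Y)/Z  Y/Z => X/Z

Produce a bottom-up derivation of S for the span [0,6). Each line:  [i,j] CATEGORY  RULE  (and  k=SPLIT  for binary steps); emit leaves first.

[0,6] S   >
  [0,3] S/(PP/N)   <
    [0,2] NP   <
      [0,1] "quickly" : N
      [1,2] "often" : NP\N
    [2,3] "this" : (S/(PP/N))\NP
  [3,6] PP/N   <
    [3,5] NP   <
      [3,4] "slowly" : S
      [4,5] "that" : NP\S
    [5,6] "song" : (PP/N)\NP

[0,1] N  lex  "quickly"
[1,2] NP\N  lex  "often"
[0,2] NP  <  k=1
[2,3] (S/(PP/N))\NP  lex  "this"
[0,3] S/(PP/N)  <  k=2
[3,4] S  lex  "slowly"
[4,5] NP\S  lex  "that"
[3,5] NP  <  k=4
[5,6] (PP/N)\NP  lex  "song"
[3,6] PP/N  <  k=5
[0,6] S  >  k=3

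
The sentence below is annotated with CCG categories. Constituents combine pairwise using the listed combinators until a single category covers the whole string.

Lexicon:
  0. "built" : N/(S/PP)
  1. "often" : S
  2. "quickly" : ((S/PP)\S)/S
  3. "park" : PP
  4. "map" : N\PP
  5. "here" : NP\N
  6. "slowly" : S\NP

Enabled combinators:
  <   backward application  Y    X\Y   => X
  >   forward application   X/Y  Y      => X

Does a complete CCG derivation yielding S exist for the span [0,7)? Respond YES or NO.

N/(S/PP) S ((S/PP)\S)/S PP N\PP NP\N S\NP
CKY chart[0,7] = {N}; S ∉ chart

NO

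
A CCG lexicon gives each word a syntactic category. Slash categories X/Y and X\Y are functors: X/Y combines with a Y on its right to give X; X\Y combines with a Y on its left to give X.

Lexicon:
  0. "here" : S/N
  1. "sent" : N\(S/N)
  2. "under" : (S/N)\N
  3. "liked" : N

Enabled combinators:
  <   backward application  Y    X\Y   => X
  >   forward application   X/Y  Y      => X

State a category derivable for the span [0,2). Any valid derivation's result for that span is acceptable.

[0,4] S   >
  [0,3] S/N   <
    [0,2] N   <
      [0,1] "here" : S/N
      [1,2] "sent" : N\(S/N)
    [2,3] "under" : (S/N)\N
  [3,4] "liked" : N

N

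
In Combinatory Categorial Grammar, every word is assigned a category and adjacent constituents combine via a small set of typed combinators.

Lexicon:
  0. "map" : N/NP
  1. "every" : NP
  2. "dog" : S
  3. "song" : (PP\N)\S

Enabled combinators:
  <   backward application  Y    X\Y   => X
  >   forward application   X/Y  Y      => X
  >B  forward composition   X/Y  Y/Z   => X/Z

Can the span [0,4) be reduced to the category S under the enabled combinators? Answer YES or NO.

N/NP NP S (PP\N)\S
CKY chart[0,4] = {PP}; S ∉ chart

NO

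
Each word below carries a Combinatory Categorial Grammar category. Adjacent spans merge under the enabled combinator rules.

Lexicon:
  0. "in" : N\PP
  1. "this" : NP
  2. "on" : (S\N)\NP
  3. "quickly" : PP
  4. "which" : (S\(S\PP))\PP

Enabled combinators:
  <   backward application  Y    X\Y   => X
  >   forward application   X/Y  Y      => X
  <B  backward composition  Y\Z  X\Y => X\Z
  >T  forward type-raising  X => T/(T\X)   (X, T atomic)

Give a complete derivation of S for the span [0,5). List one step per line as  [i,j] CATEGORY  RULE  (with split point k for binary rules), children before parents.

[0,1] N\PP  lex  "in"
[1,2] NP  lex  "this"
[2,3] (S\N)\NP  lex  "on"
[1,3] S\N  <  k=2
[0,3] S\PP  <B  k=1
[3,4] PP  lex  "quickly"
[4,5] (S\(S\PP))\PP  lex  "which"
[3,5] S\(S\PP)  <  k=4
[0,5] S  <  k=3

[0,5] S   <
  [0,3] S\PP   <B
    [0,1] "in" : N\PP
    [1,3] S\N   <
      [1,2] "this" : NP
      [2,3] "on" : (S\N)\NP
  [3,5] S\(S\PP)   <
    [3,4] "quickly" : PP
    [4,5] "which" : (S\(S\PP))\PP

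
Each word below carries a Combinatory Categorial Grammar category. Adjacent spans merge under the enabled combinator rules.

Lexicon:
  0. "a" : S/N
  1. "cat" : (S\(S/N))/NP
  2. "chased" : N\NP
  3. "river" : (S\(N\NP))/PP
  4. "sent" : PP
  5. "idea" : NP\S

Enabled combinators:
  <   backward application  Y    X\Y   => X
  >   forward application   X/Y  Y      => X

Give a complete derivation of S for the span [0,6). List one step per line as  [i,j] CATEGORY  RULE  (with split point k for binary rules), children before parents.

[0,1] S/N  lex  "a"
[1,2] (S\(S/N))/NP  lex  "cat"
[2,3] N\NP  lex  "chased"
[3,4] (S\(N\NP))/PP  lex  "river"
[4,5] PP  lex  "sent"
[3,5] S\(N\NP)  >  k=4
[2,5] S  <  k=3
[5,6] NP\S  lex  "idea"
[2,6] NP  <  k=5
[1,6] S\(S/N)  >  k=2
[0,6] S  <  k=1

[0,6] S   <
  [0,1] "a" : S/N
  [1,6] S\(S/N)   >
    [1,2] "cat" : (S\(S/N))/NP
    [2,6] NP   <
      [2,5] S   <
        [2,3] "chased" : N\NP
        [3,5] S\(N\NP)   >
          [3,4] "river" : (S\(N\NP))/PP
          [4,5] "sent" : PP
      [5,6] "idea" : NP\S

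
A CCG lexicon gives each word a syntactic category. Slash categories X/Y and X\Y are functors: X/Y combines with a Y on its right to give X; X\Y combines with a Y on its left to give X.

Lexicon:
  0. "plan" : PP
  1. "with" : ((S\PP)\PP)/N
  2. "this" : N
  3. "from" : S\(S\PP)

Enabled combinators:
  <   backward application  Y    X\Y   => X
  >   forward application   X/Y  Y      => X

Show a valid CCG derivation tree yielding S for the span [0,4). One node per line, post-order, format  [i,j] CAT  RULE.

[0,1] PP  lex  "plan"
[1,2] ((S\PP)\PP)/N  lex  "with"
[2,3] N  lex  "this"
[1,3] (S\PP)\PP  >  k=2
[0,3] S\PP  <  k=1
[3,4] S\(S\PP)  lex  "from"
[0,4] S  <  k=3

[0,4] S   <
  [0,3] S\PP   <
    [0,1] "plan" : PP
    [1,3] (S\PP)\PP   >
      [1,2] "with" : ((S\PP)\PP)/N
      [2,3] "this" : N
  [3,4] "from" : S\(S\PP)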